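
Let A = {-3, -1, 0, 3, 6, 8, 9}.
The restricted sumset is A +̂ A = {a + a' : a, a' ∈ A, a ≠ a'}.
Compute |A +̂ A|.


Restricted sumset: A +̂ A = {a + a' : a ∈ A, a' ∈ A, a ≠ a'}.
Equivalently, take A + A and drop any sum 2a that is achievable ONLY as a + a for a ∈ A (i.e. sums representable only with equal summands).
Enumerate pairs (a, a') with a < a' (symmetric, so each unordered pair gives one sum; this covers all a ≠ a'):
  -3 + -1 = -4
  -3 + 0 = -3
  -3 + 3 = 0
  -3 + 6 = 3
  -3 + 8 = 5
  -3 + 9 = 6
  -1 + 0 = -1
  -1 + 3 = 2
  -1 + 6 = 5
  -1 + 8 = 7
  -1 + 9 = 8
  0 + 3 = 3
  0 + 6 = 6
  0 + 8 = 8
  0 + 9 = 9
  3 + 6 = 9
  3 + 8 = 11
  3 + 9 = 12
  6 + 8 = 14
  6 + 9 = 15
  8 + 9 = 17
Collected distinct sums: {-4, -3, -1, 0, 2, 3, 5, 6, 7, 8, 9, 11, 12, 14, 15, 17}
|A +̂ A| = 16
(Reference bound: |A +̂ A| ≥ 2|A| - 3 for |A| ≥ 2, with |A| = 7 giving ≥ 11.)

|A +̂ A| = 16


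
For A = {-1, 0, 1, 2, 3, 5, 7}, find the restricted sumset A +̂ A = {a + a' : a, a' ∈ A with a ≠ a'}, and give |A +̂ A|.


Restricted sumset: A +̂ A = {a + a' : a ∈ A, a' ∈ A, a ≠ a'}.
Equivalently, take A + A and drop any sum 2a that is achievable ONLY as a + a for a ∈ A (i.e. sums representable only with equal summands).
Enumerate pairs (a, a') with a < a' (symmetric, so each unordered pair gives one sum; this covers all a ≠ a'):
  -1 + 0 = -1
  -1 + 1 = 0
  -1 + 2 = 1
  -1 + 3 = 2
  -1 + 5 = 4
  -1 + 7 = 6
  0 + 1 = 1
  0 + 2 = 2
  0 + 3 = 3
  0 + 5 = 5
  0 + 7 = 7
  1 + 2 = 3
  1 + 3 = 4
  1 + 5 = 6
  1 + 7 = 8
  2 + 3 = 5
  2 + 5 = 7
  2 + 7 = 9
  3 + 5 = 8
  3 + 7 = 10
  5 + 7 = 12
Collected distinct sums: {-1, 0, 1, 2, 3, 4, 5, 6, 7, 8, 9, 10, 12}
|A +̂ A| = 13
(Reference bound: |A +̂ A| ≥ 2|A| - 3 for |A| ≥ 2, with |A| = 7 giving ≥ 11.)

|A +̂ A| = 13


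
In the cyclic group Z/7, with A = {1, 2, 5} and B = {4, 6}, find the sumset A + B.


Work in Z/7Z: reduce every sum a + b modulo 7.
Enumerate all 6 pairs:
a = 1: 1+4=5, 1+6=0
a = 2: 2+4=6, 2+6=1
a = 5: 5+4=2, 5+6=4
Distinct residues collected: {0, 1, 2, 4, 5, 6}
|A + B| = 6 (out of 7 total residues).

A + B = {0, 1, 2, 4, 5, 6}


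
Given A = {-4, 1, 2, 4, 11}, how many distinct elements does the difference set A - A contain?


A - A = {a - a' : a, a' ∈ A}; |A| = 5.
Bounds: 2|A|-1 ≤ |A - A| ≤ |A|² - |A| + 1, i.e. 9 ≤ |A - A| ≤ 21.
Note: 0 ∈ A - A always (from a - a). The set is symmetric: if d ∈ A - A then -d ∈ A - A.
Enumerate nonzero differences d = a - a' with a > a' (then include -d):
Positive differences: {1, 2, 3, 5, 6, 7, 8, 9, 10, 15}
Full difference set: {0} ∪ (positive diffs) ∪ (negative diffs).
|A - A| = 1 + 2·10 = 21 (matches direct enumeration: 21).

|A - A| = 21


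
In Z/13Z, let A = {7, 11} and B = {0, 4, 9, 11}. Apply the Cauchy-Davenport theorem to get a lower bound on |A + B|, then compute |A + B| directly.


Cauchy-Davenport: |A + B| ≥ min(p, |A| + |B| - 1) for A, B nonempty in Z/pZ.
|A| = 2, |B| = 4, p = 13.
CD lower bound = min(13, 2 + 4 - 1) = min(13, 5) = 5.
Compute A + B mod 13 directly:
a = 7: 7+0=7, 7+4=11, 7+9=3, 7+11=5
a = 11: 11+0=11, 11+4=2, 11+9=7, 11+11=9
A + B = {2, 3, 5, 7, 9, 11}, so |A + B| = 6.
Verify: 6 ≥ 5? Yes ✓.

CD lower bound = 5, actual |A + B| = 6.


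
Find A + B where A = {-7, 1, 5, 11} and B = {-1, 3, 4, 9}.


A + B = {a + b : a ∈ A, b ∈ B}.
Enumerate all |A|·|B| = 4·4 = 16 pairs (a, b) and collect distinct sums.
a = -7: -7+-1=-8, -7+3=-4, -7+4=-3, -7+9=2
a = 1: 1+-1=0, 1+3=4, 1+4=5, 1+9=10
a = 5: 5+-1=4, 5+3=8, 5+4=9, 5+9=14
a = 11: 11+-1=10, 11+3=14, 11+4=15, 11+9=20
Collecting distinct sums: A + B = {-8, -4, -3, 0, 2, 4, 5, 8, 9, 10, 14, 15, 20}
|A + B| = 13

A + B = {-8, -4, -3, 0, 2, 4, 5, 8, 9, 10, 14, 15, 20}


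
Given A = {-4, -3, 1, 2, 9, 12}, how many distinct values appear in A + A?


A + A = {a + a' : a, a' ∈ A}; |A| = 6.
General bounds: 2|A| - 1 ≤ |A + A| ≤ |A|(|A|+1)/2, i.e. 11 ≤ |A + A| ≤ 21.
Lower bound 2|A|-1 is attained iff A is an arithmetic progression.
Enumerate sums a + a' for a ≤ a' (symmetric, so this suffices):
a = -4: -4+-4=-8, -4+-3=-7, -4+1=-3, -4+2=-2, -4+9=5, -4+12=8
a = -3: -3+-3=-6, -3+1=-2, -3+2=-1, -3+9=6, -3+12=9
a = 1: 1+1=2, 1+2=3, 1+9=10, 1+12=13
a = 2: 2+2=4, 2+9=11, 2+12=14
a = 9: 9+9=18, 9+12=21
a = 12: 12+12=24
Distinct sums: {-8, -7, -6, -3, -2, -1, 2, 3, 4, 5, 6, 8, 9, 10, 11, 13, 14, 18, 21, 24}
|A + A| = 20

|A + A| = 20


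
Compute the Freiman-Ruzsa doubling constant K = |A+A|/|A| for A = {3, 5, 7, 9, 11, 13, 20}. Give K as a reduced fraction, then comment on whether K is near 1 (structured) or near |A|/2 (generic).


|A| = 7.
Compute A + A by enumerating all 49 pairs.
A + A = {6, 8, 10, 12, 14, 16, 18, 20, 22, 23, 24, 25, 26, 27, 29, 31, 33, 40}, so |A + A| = 18.
K = |A + A| / |A| = 18/7 (already in lowest terms) ≈ 2.5714.
Reference: AP of size 7 gives K = 13/7 ≈ 1.8571; a fully generic set of size 7 gives K ≈ 4.0000.

|A| = 7, |A + A| = 18, K = 18/7.


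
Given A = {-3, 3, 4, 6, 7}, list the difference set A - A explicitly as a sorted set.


A - A = {a - a' : a, a' ∈ A}.
Compute a - a' for each ordered pair (a, a'):
a = -3: -3--3=0, -3-3=-6, -3-4=-7, -3-6=-9, -3-7=-10
a = 3: 3--3=6, 3-3=0, 3-4=-1, 3-6=-3, 3-7=-4
a = 4: 4--3=7, 4-3=1, 4-4=0, 4-6=-2, 4-7=-3
a = 6: 6--3=9, 6-3=3, 6-4=2, 6-6=0, 6-7=-1
a = 7: 7--3=10, 7-3=4, 7-4=3, 7-6=1, 7-7=0
Collecting distinct values (and noting 0 appears from a-a):
A - A = {-10, -9, -7, -6, -4, -3, -2, -1, 0, 1, 2, 3, 4, 6, 7, 9, 10}
|A - A| = 17

A - A = {-10, -9, -7, -6, -4, -3, -2, -1, 0, 1, 2, 3, 4, 6, 7, 9, 10}


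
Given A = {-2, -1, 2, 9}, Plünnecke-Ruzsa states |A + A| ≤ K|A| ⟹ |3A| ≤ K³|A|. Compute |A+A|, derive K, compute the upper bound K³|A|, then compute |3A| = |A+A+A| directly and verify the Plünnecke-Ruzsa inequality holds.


|A| = 4.
Step 1: Compute A + A by enumerating all 16 pairs.
A + A = {-4, -3, -2, 0, 1, 4, 7, 8, 11, 18}, so |A + A| = 10.
Step 2: Doubling constant K = |A + A|/|A| = 10/4 = 10/4 ≈ 2.5000.
Step 3: Plünnecke-Ruzsa gives |3A| ≤ K³·|A| = (2.5000)³ · 4 ≈ 62.5000.
Step 4: Compute 3A = A + A + A directly by enumerating all triples (a,b,c) ∈ A³; |3A| = 19.
Step 5: Check 19 ≤ 62.5000? Yes ✓.

K = 10/4, Plünnecke-Ruzsa bound K³|A| ≈ 62.5000, |3A| = 19, inequality holds.


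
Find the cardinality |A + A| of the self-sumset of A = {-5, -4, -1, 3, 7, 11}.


A + A = {a + a' : a, a' ∈ A}; |A| = 6.
General bounds: 2|A| - 1 ≤ |A + A| ≤ |A|(|A|+1)/2, i.e. 11 ≤ |A + A| ≤ 21.
Lower bound 2|A|-1 is attained iff A is an arithmetic progression.
Enumerate sums a + a' for a ≤ a' (symmetric, so this suffices):
a = -5: -5+-5=-10, -5+-4=-9, -5+-1=-6, -5+3=-2, -5+7=2, -5+11=6
a = -4: -4+-4=-8, -4+-1=-5, -4+3=-1, -4+7=3, -4+11=7
a = -1: -1+-1=-2, -1+3=2, -1+7=6, -1+11=10
a = 3: 3+3=6, 3+7=10, 3+11=14
a = 7: 7+7=14, 7+11=18
a = 11: 11+11=22
Distinct sums: {-10, -9, -8, -6, -5, -2, -1, 2, 3, 6, 7, 10, 14, 18, 22}
|A + A| = 15

|A + A| = 15


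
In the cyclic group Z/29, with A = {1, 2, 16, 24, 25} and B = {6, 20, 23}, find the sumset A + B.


Work in Z/29Z: reduce every sum a + b modulo 29.
Enumerate all 15 pairs:
a = 1: 1+6=7, 1+20=21, 1+23=24
a = 2: 2+6=8, 2+20=22, 2+23=25
a = 16: 16+6=22, 16+20=7, 16+23=10
a = 24: 24+6=1, 24+20=15, 24+23=18
a = 25: 25+6=2, 25+20=16, 25+23=19
Distinct residues collected: {1, 2, 7, 8, 10, 15, 16, 18, 19, 21, 22, 24, 25}
|A + B| = 13 (out of 29 total residues).

A + B = {1, 2, 7, 8, 10, 15, 16, 18, 19, 21, 22, 24, 25}


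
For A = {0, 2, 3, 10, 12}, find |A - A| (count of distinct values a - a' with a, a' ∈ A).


A - A = {a - a' : a, a' ∈ A}; |A| = 5.
Bounds: 2|A|-1 ≤ |A - A| ≤ |A|² - |A| + 1, i.e. 9 ≤ |A - A| ≤ 21.
Note: 0 ∈ A - A always (from a - a). The set is symmetric: if d ∈ A - A then -d ∈ A - A.
Enumerate nonzero differences d = a - a' with a > a' (then include -d):
Positive differences: {1, 2, 3, 7, 8, 9, 10, 12}
Full difference set: {0} ∪ (positive diffs) ∪ (negative diffs).
|A - A| = 1 + 2·8 = 17 (matches direct enumeration: 17).

|A - A| = 17


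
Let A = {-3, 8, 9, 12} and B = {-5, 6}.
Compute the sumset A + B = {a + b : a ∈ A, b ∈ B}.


A + B = {a + b : a ∈ A, b ∈ B}.
Enumerate all |A|·|B| = 4·2 = 8 pairs (a, b) and collect distinct sums.
a = -3: -3+-5=-8, -3+6=3
a = 8: 8+-5=3, 8+6=14
a = 9: 9+-5=4, 9+6=15
a = 12: 12+-5=7, 12+6=18
Collecting distinct sums: A + B = {-8, 3, 4, 7, 14, 15, 18}
|A + B| = 7

A + B = {-8, 3, 4, 7, 14, 15, 18}


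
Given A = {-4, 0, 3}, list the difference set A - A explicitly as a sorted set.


A - A = {a - a' : a, a' ∈ A}.
Compute a - a' for each ordered pair (a, a'):
a = -4: -4--4=0, -4-0=-4, -4-3=-7
a = 0: 0--4=4, 0-0=0, 0-3=-3
a = 3: 3--4=7, 3-0=3, 3-3=0
Collecting distinct values (and noting 0 appears from a-a):
A - A = {-7, -4, -3, 0, 3, 4, 7}
|A - A| = 7

A - A = {-7, -4, -3, 0, 3, 4, 7}


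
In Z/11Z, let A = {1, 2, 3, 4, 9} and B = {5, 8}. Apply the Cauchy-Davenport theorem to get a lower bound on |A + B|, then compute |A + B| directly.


Cauchy-Davenport: |A + B| ≥ min(p, |A| + |B| - 1) for A, B nonempty in Z/pZ.
|A| = 5, |B| = 2, p = 11.
CD lower bound = min(11, 5 + 2 - 1) = min(11, 6) = 6.
Compute A + B mod 11 directly:
a = 1: 1+5=6, 1+8=9
a = 2: 2+5=7, 2+8=10
a = 3: 3+5=8, 3+8=0
a = 4: 4+5=9, 4+8=1
a = 9: 9+5=3, 9+8=6
A + B = {0, 1, 3, 6, 7, 8, 9, 10}, so |A + B| = 8.
Verify: 8 ≥ 6? Yes ✓.

CD lower bound = 6, actual |A + B| = 8.


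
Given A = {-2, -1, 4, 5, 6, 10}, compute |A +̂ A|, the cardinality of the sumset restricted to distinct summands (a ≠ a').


Restricted sumset: A +̂ A = {a + a' : a ∈ A, a' ∈ A, a ≠ a'}.
Equivalently, take A + A and drop any sum 2a that is achievable ONLY as a + a for a ∈ A (i.e. sums representable only with equal summands).
Enumerate pairs (a, a') with a < a' (symmetric, so each unordered pair gives one sum; this covers all a ≠ a'):
  -2 + -1 = -3
  -2 + 4 = 2
  -2 + 5 = 3
  -2 + 6 = 4
  -2 + 10 = 8
  -1 + 4 = 3
  -1 + 5 = 4
  -1 + 6 = 5
  -1 + 10 = 9
  4 + 5 = 9
  4 + 6 = 10
  4 + 10 = 14
  5 + 6 = 11
  5 + 10 = 15
  6 + 10 = 16
Collected distinct sums: {-3, 2, 3, 4, 5, 8, 9, 10, 11, 14, 15, 16}
|A +̂ A| = 12
(Reference bound: |A +̂ A| ≥ 2|A| - 3 for |A| ≥ 2, with |A| = 6 giving ≥ 9.)

|A +̂ A| = 12


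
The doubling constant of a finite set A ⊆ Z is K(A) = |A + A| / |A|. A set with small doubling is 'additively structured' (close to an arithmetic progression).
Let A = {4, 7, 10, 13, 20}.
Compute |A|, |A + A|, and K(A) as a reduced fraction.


|A| = 5.
Compute A + A by enumerating all 25 pairs.
A + A = {8, 11, 14, 17, 20, 23, 24, 26, 27, 30, 33, 40}, so |A + A| = 12.
K = |A + A| / |A| = 12/5 (already in lowest terms) ≈ 2.4000.
Reference: AP of size 5 gives K = 9/5 ≈ 1.8000; a fully generic set of size 5 gives K ≈ 3.0000.

|A| = 5, |A + A| = 12, K = 12/5.


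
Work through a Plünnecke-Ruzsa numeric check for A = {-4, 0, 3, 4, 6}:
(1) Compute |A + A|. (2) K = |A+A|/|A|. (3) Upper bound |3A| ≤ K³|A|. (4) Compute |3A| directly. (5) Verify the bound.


|A| = 5.
Step 1: Compute A + A by enumerating all 25 pairs.
A + A = {-8, -4, -1, 0, 2, 3, 4, 6, 7, 8, 9, 10, 12}, so |A + A| = 13.
Step 2: Doubling constant K = |A + A|/|A| = 13/5 = 13/5 ≈ 2.6000.
Step 3: Plünnecke-Ruzsa gives |3A| ≤ K³·|A| = (2.6000)³ · 5 ≈ 87.8800.
Step 4: Compute 3A = A + A + A directly by enumerating all triples (a,b,c) ∈ A³; |3A| = 23.
Step 5: Check 23 ≤ 87.8800? Yes ✓.

K = 13/5, Plünnecke-Ruzsa bound K³|A| ≈ 87.8800, |3A| = 23, inequality holds.


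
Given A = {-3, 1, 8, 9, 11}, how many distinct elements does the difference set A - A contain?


A - A = {a - a' : a, a' ∈ A}; |A| = 5.
Bounds: 2|A|-1 ≤ |A - A| ≤ |A|² - |A| + 1, i.e. 9 ≤ |A - A| ≤ 21.
Note: 0 ∈ A - A always (from a - a). The set is symmetric: if d ∈ A - A then -d ∈ A - A.
Enumerate nonzero differences d = a - a' with a > a' (then include -d):
Positive differences: {1, 2, 3, 4, 7, 8, 10, 11, 12, 14}
Full difference set: {0} ∪ (positive diffs) ∪ (negative diffs).
|A - A| = 1 + 2·10 = 21 (matches direct enumeration: 21).

|A - A| = 21


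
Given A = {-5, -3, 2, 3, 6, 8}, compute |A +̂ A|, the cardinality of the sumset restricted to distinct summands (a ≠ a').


Restricted sumset: A +̂ A = {a + a' : a ∈ A, a' ∈ A, a ≠ a'}.
Equivalently, take A + A and drop any sum 2a that is achievable ONLY as a + a for a ∈ A (i.e. sums representable only with equal summands).
Enumerate pairs (a, a') with a < a' (symmetric, so each unordered pair gives one sum; this covers all a ≠ a'):
  -5 + -3 = -8
  -5 + 2 = -3
  -5 + 3 = -2
  -5 + 6 = 1
  -5 + 8 = 3
  -3 + 2 = -1
  -3 + 3 = 0
  -3 + 6 = 3
  -3 + 8 = 5
  2 + 3 = 5
  2 + 6 = 8
  2 + 8 = 10
  3 + 6 = 9
  3 + 8 = 11
  6 + 8 = 14
Collected distinct sums: {-8, -3, -2, -1, 0, 1, 3, 5, 8, 9, 10, 11, 14}
|A +̂ A| = 13
(Reference bound: |A +̂ A| ≥ 2|A| - 3 for |A| ≥ 2, with |A| = 6 giving ≥ 9.)

|A +̂ A| = 13


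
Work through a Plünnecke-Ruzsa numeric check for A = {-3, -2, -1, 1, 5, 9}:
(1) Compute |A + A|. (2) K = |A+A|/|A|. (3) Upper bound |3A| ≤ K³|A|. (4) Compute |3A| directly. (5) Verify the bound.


|A| = 6.
Step 1: Compute A + A by enumerating all 36 pairs.
A + A = {-6, -5, -4, -3, -2, -1, 0, 2, 3, 4, 6, 7, 8, 10, 14, 18}, so |A + A| = 16.
Step 2: Doubling constant K = |A + A|/|A| = 16/6 = 16/6 ≈ 2.6667.
Step 3: Plünnecke-Ruzsa gives |3A| ≤ K³·|A| = (2.6667)³ · 6 ≈ 113.7778.
Step 4: Compute 3A = A + A + A directly by enumerating all triples (a,b,c) ∈ A³; |3A| = 28.
Step 5: Check 28 ≤ 113.7778? Yes ✓.

K = 16/6, Plünnecke-Ruzsa bound K³|A| ≈ 113.7778, |3A| = 28, inequality holds.


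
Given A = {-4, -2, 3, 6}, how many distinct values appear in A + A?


A + A = {a + a' : a, a' ∈ A}; |A| = 4.
General bounds: 2|A| - 1 ≤ |A + A| ≤ |A|(|A|+1)/2, i.e. 7 ≤ |A + A| ≤ 10.
Lower bound 2|A|-1 is attained iff A is an arithmetic progression.
Enumerate sums a + a' for a ≤ a' (symmetric, so this suffices):
a = -4: -4+-4=-8, -4+-2=-6, -4+3=-1, -4+6=2
a = -2: -2+-2=-4, -2+3=1, -2+6=4
a = 3: 3+3=6, 3+6=9
a = 6: 6+6=12
Distinct sums: {-8, -6, -4, -1, 1, 2, 4, 6, 9, 12}
|A + A| = 10

|A + A| = 10


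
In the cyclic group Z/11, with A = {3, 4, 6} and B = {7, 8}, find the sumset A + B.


Work in Z/11Z: reduce every sum a + b modulo 11.
Enumerate all 6 pairs:
a = 3: 3+7=10, 3+8=0
a = 4: 4+7=0, 4+8=1
a = 6: 6+7=2, 6+8=3
Distinct residues collected: {0, 1, 2, 3, 10}
|A + B| = 5 (out of 11 total residues).

A + B = {0, 1, 2, 3, 10}


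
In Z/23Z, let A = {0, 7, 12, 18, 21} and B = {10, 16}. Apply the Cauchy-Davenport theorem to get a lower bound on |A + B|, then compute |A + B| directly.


Cauchy-Davenport: |A + B| ≥ min(p, |A| + |B| - 1) for A, B nonempty in Z/pZ.
|A| = 5, |B| = 2, p = 23.
CD lower bound = min(23, 5 + 2 - 1) = min(23, 6) = 6.
Compute A + B mod 23 directly:
a = 0: 0+10=10, 0+16=16
a = 7: 7+10=17, 7+16=0
a = 12: 12+10=22, 12+16=5
a = 18: 18+10=5, 18+16=11
a = 21: 21+10=8, 21+16=14
A + B = {0, 5, 8, 10, 11, 14, 16, 17, 22}, so |A + B| = 9.
Verify: 9 ≥ 6? Yes ✓.

CD lower bound = 6, actual |A + B| = 9.


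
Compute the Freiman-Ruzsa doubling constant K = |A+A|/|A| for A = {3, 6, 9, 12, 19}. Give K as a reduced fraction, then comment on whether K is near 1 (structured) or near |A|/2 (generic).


|A| = 5.
Compute A + A by enumerating all 25 pairs.
A + A = {6, 9, 12, 15, 18, 21, 22, 24, 25, 28, 31, 38}, so |A + A| = 12.
K = |A + A| / |A| = 12/5 (already in lowest terms) ≈ 2.4000.
Reference: AP of size 5 gives K = 9/5 ≈ 1.8000; a fully generic set of size 5 gives K ≈ 3.0000.

|A| = 5, |A + A| = 12, K = 12/5.


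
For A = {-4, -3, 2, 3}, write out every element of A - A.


A - A = {a - a' : a, a' ∈ A}.
Compute a - a' for each ordered pair (a, a'):
a = -4: -4--4=0, -4--3=-1, -4-2=-6, -4-3=-7
a = -3: -3--4=1, -3--3=0, -3-2=-5, -3-3=-6
a = 2: 2--4=6, 2--3=5, 2-2=0, 2-3=-1
a = 3: 3--4=7, 3--3=6, 3-2=1, 3-3=0
Collecting distinct values (and noting 0 appears from a-a):
A - A = {-7, -6, -5, -1, 0, 1, 5, 6, 7}
|A - A| = 9

A - A = {-7, -6, -5, -1, 0, 1, 5, 6, 7}


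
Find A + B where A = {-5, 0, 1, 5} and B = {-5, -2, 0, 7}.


A + B = {a + b : a ∈ A, b ∈ B}.
Enumerate all |A|·|B| = 4·4 = 16 pairs (a, b) and collect distinct sums.
a = -5: -5+-5=-10, -5+-2=-7, -5+0=-5, -5+7=2
a = 0: 0+-5=-5, 0+-2=-2, 0+0=0, 0+7=7
a = 1: 1+-5=-4, 1+-2=-1, 1+0=1, 1+7=8
a = 5: 5+-5=0, 5+-2=3, 5+0=5, 5+7=12
Collecting distinct sums: A + B = {-10, -7, -5, -4, -2, -1, 0, 1, 2, 3, 5, 7, 8, 12}
|A + B| = 14

A + B = {-10, -7, -5, -4, -2, -1, 0, 1, 2, 3, 5, 7, 8, 12}


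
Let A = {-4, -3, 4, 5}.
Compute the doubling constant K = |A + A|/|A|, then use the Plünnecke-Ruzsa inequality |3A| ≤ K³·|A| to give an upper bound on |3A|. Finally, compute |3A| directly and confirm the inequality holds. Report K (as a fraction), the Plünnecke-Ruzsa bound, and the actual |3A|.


|A| = 4.
Step 1: Compute A + A by enumerating all 16 pairs.
A + A = {-8, -7, -6, 0, 1, 2, 8, 9, 10}, so |A + A| = 9.
Step 2: Doubling constant K = |A + A|/|A| = 9/4 = 9/4 ≈ 2.2500.
Step 3: Plünnecke-Ruzsa gives |3A| ≤ K³·|A| = (2.2500)³ · 4 ≈ 45.5625.
Step 4: Compute 3A = A + A + A directly by enumerating all triples (a,b,c) ∈ A³; |3A| = 16.
Step 5: Check 16 ≤ 45.5625? Yes ✓.

K = 9/4, Plünnecke-Ruzsa bound K³|A| ≈ 45.5625, |3A| = 16, inequality holds.


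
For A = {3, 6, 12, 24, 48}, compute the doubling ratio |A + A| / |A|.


|A| = 5.
Compute A + A by enumerating all 25 pairs.
A + A = {6, 9, 12, 15, 18, 24, 27, 30, 36, 48, 51, 54, 60, 72, 96}, so |A + A| = 15.
K = |A + A| / |A| = 15/5 = 3/1 ≈ 3.0000.
Reference: AP of size 5 gives K = 9/5 ≈ 1.8000; a fully generic set of size 5 gives K ≈ 3.0000.

|A| = 5, |A + A| = 15, K = 15/5 = 3/1.


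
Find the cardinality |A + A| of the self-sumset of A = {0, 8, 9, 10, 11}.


A + A = {a + a' : a, a' ∈ A}; |A| = 5.
General bounds: 2|A| - 1 ≤ |A + A| ≤ |A|(|A|+1)/2, i.e. 9 ≤ |A + A| ≤ 15.
Lower bound 2|A|-1 is attained iff A is an arithmetic progression.
Enumerate sums a + a' for a ≤ a' (symmetric, so this suffices):
a = 0: 0+0=0, 0+8=8, 0+9=9, 0+10=10, 0+11=11
a = 8: 8+8=16, 8+9=17, 8+10=18, 8+11=19
a = 9: 9+9=18, 9+10=19, 9+11=20
a = 10: 10+10=20, 10+11=21
a = 11: 11+11=22
Distinct sums: {0, 8, 9, 10, 11, 16, 17, 18, 19, 20, 21, 22}
|A + A| = 12

|A + A| = 12


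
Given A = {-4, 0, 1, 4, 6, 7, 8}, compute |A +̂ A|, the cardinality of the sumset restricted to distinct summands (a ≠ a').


Restricted sumset: A +̂ A = {a + a' : a ∈ A, a' ∈ A, a ≠ a'}.
Equivalently, take A + A and drop any sum 2a that is achievable ONLY as a + a for a ∈ A (i.e. sums representable only with equal summands).
Enumerate pairs (a, a') with a < a' (symmetric, so each unordered pair gives one sum; this covers all a ≠ a'):
  -4 + 0 = -4
  -4 + 1 = -3
  -4 + 4 = 0
  -4 + 6 = 2
  -4 + 7 = 3
  -4 + 8 = 4
  0 + 1 = 1
  0 + 4 = 4
  0 + 6 = 6
  0 + 7 = 7
  0 + 8 = 8
  1 + 4 = 5
  1 + 6 = 7
  1 + 7 = 8
  1 + 8 = 9
  4 + 6 = 10
  4 + 7 = 11
  4 + 8 = 12
  6 + 7 = 13
  6 + 8 = 14
  7 + 8 = 15
Collected distinct sums: {-4, -3, 0, 1, 2, 3, 4, 5, 6, 7, 8, 9, 10, 11, 12, 13, 14, 15}
|A +̂ A| = 18
(Reference bound: |A +̂ A| ≥ 2|A| - 3 for |A| ≥ 2, with |A| = 7 giving ≥ 11.)

|A +̂ A| = 18


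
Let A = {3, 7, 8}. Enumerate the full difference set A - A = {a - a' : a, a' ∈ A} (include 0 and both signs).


A - A = {a - a' : a, a' ∈ A}.
Compute a - a' for each ordered pair (a, a'):
a = 3: 3-3=0, 3-7=-4, 3-8=-5
a = 7: 7-3=4, 7-7=0, 7-8=-1
a = 8: 8-3=5, 8-7=1, 8-8=0
Collecting distinct values (and noting 0 appears from a-a):
A - A = {-5, -4, -1, 0, 1, 4, 5}
|A - A| = 7

A - A = {-5, -4, -1, 0, 1, 4, 5}


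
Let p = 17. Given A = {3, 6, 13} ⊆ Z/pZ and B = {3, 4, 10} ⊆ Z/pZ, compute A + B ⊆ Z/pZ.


Work in Z/17Z: reduce every sum a + b modulo 17.
Enumerate all 9 pairs:
a = 3: 3+3=6, 3+4=7, 3+10=13
a = 6: 6+3=9, 6+4=10, 6+10=16
a = 13: 13+3=16, 13+4=0, 13+10=6
Distinct residues collected: {0, 6, 7, 9, 10, 13, 16}
|A + B| = 7 (out of 17 total residues).

A + B = {0, 6, 7, 9, 10, 13, 16}


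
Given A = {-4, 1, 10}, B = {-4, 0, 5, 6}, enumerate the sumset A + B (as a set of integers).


A + B = {a + b : a ∈ A, b ∈ B}.
Enumerate all |A|·|B| = 3·4 = 12 pairs (a, b) and collect distinct sums.
a = -4: -4+-4=-8, -4+0=-4, -4+5=1, -4+6=2
a = 1: 1+-4=-3, 1+0=1, 1+5=6, 1+6=7
a = 10: 10+-4=6, 10+0=10, 10+5=15, 10+6=16
Collecting distinct sums: A + B = {-8, -4, -3, 1, 2, 6, 7, 10, 15, 16}
|A + B| = 10

A + B = {-8, -4, -3, 1, 2, 6, 7, 10, 15, 16}


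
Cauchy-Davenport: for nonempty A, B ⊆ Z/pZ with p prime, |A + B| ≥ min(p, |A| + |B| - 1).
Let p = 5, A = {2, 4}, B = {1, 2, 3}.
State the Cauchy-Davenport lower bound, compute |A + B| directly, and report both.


Cauchy-Davenport: |A + B| ≥ min(p, |A| + |B| - 1) for A, B nonempty in Z/pZ.
|A| = 2, |B| = 3, p = 5.
CD lower bound = min(5, 2 + 3 - 1) = min(5, 4) = 4.
Compute A + B mod 5 directly:
a = 2: 2+1=3, 2+2=4, 2+3=0
a = 4: 4+1=0, 4+2=1, 4+3=2
A + B = {0, 1, 2, 3, 4}, so |A + B| = 5.
Verify: 5 ≥ 4? Yes ✓.

CD lower bound = 4, actual |A + B| = 5.


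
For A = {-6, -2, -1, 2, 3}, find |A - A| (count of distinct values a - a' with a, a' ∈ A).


A - A = {a - a' : a, a' ∈ A}; |A| = 5.
Bounds: 2|A|-1 ≤ |A - A| ≤ |A|² - |A| + 1, i.e. 9 ≤ |A - A| ≤ 21.
Note: 0 ∈ A - A always (from a - a). The set is symmetric: if d ∈ A - A then -d ∈ A - A.
Enumerate nonzero differences d = a - a' with a > a' (then include -d):
Positive differences: {1, 3, 4, 5, 8, 9}
Full difference set: {0} ∪ (positive diffs) ∪ (negative diffs).
|A - A| = 1 + 2·6 = 13 (matches direct enumeration: 13).

|A - A| = 13


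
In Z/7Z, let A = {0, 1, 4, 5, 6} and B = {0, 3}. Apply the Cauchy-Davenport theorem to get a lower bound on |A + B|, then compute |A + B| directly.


Cauchy-Davenport: |A + B| ≥ min(p, |A| + |B| - 1) for A, B nonempty in Z/pZ.
|A| = 5, |B| = 2, p = 7.
CD lower bound = min(7, 5 + 2 - 1) = min(7, 6) = 6.
Compute A + B mod 7 directly:
a = 0: 0+0=0, 0+3=3
a = 1: 1+0=1, 1+3=4
a = 4: 4+0=4, 4+3=0
a = 5: 5+0=5, 5+3=1
a = 6: 6+0=6, 6+3=2
A + B = {0, 1, 2, 3, 4, 5, 6}, so |A + B| = 7.
Verify: 7 ≥ 6? Yes ✓.

CD lower bound = 6, actual |A + B| = 7.


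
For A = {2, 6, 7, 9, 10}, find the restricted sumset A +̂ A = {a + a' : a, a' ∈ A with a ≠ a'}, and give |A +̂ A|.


Restricted sumset: A +̂ A = {a + a' : a ∈ A, a' ∈ A, a ≠ a'}.
Equivalently, take A + A and drop any sum 2a that is achievable ONLY as a + a for a ∈ A (i.e. sums representable only with equal summands).
Enumerate pairs (a, a') with a < a' (symmetric, so each unordered pair gives one sum; this covers all a ≠ a'):
  2 + 6 = 8
  2 + 7 = 9
  2 + 9 = 11
  2 + 10 = 12
  6 + 7 = 13
  6 + 9 = 15
  6 + 10 = 16
  7 + 9 = 16
  7 + 10 = 17
  9 + 10 = 19
Collected distinct sums: {8, 9, 11, 12, 13, 15, 16, 17, 19}
|A +̂ A| = 9
(Reference bound: |A +̂ A| ≥ 2|A| - 3 for |A| ≥ 2, with |A| = 5 giving ≥ 7.)

|A +̂ A| = 9


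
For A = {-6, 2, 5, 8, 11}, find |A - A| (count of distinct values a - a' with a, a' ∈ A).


A - A = {a - a' : a, a' ∈ A}; |A| = 5.
Bounds: 2|A|-1 ≤ |A - A| ≤ |A|² - |A| + 1, i.e. 9 ≤ |A - A| ≤ 21.
Note: 0 ∈ A - A always (from a - a). The set is symmetric: if d ∈ A - A then -d ∈ A - A.
Enumerate nonzero differences d = a - a' with a > a' (then include -d):
Positive differences: {3, 6, 8, 9, 11, 14, 17}
Full difference set: {0} ∪ (positive diffs) ∪ (negative diffs).
|A - A| = 1 + 2·7 = 15 (matches direct enumeration: 15).

|A - A| = 15


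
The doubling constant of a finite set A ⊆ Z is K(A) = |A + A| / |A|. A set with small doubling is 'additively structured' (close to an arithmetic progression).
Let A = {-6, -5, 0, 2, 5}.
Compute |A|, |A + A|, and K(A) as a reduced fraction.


|A| = 5.
Compute A + A by enumerating all 25 pairs.
A + A = {-12, -11, -10, -6, -5, -4, -3, -1, 0, 2, 4, 5, 7, 10}, so |A + A| = 14.
K = |A + A| / |A| = 14/5 (already in lowest terms) ≈ 2.8000.
Reference: AP of size 5 gives K = 9/5 ≈ 1.8000; a fully generic set of size 5 gives K ≈ 3.0000.

|A| = 5, |A + A| = 14, K = 14/5.


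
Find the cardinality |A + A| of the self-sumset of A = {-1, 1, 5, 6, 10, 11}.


A + A = {a + a' : a, a' ∈ A}; |A| = 6.
General bounds: 2|A| - 1 ≤ |A + A| ≤ |A|(|A|+1)/2, i.e. 11 ≤ |A + A| ≤ 21.
Lower bound 2|A|-1 is attained iff A is an arithmetic progression.
Enumerate sums a + a' for a ≤ a' (symmetric, so this suffices):
a = -1: -1+-1=-2, -1+1=0, -1+5=4, -1+6=5, -1+10=9, -1+11=10
a = 1: 1+1=2, 1+5=6, 1+6=7, 1+10=11, 1+11=12
a = 5: 5+5=10, 5+6=11, 5+10=15, 5+11=16
a = 6: 6+6=12, 6+10=16, 6+11=17
a = 10: 10+10=20, 10+11=21
a = 11: 11+11=22
Distinct sums: {-2, 0, 2, 4, 5, 6, 7, 9, 10, 11, 12, 15, 16, 17, 20, 21, 22}
|A + A| = 17

|A + A| = 17


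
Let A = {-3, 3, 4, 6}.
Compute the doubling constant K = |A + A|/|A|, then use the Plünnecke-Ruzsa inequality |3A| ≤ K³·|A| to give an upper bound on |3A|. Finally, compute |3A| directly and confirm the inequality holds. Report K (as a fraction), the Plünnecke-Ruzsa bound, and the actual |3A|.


|A| = 4.
Step 1: Compute A + A by enumerating all 16 pairs.
A + A = {-6, 0, 1, 3, 6, 7, 8, 9, 10, 12}, so |A + A| = 10.
Step 2: Doubling constant K = |A + A|/|A| = 10/4 = 10/4 ≈ 2.5000.
Step 3: Plünnecke-Ruzsa gives |3A| ≤ K³·|A| = (2.5000)³ · 4 ≈ 62.5000.
Step 4: Compute 3A = A + A + A directly by enumerating all triples (a,b,c) ∈ A³; |3A| = 18.
Step 5: Check 18 ≤ 62.5000? Yes ✓.

K = 10/4, Plünnecke-Ruzsa bound K³|A| ≈ 62.5000, |3A| = 18, inequality holds.


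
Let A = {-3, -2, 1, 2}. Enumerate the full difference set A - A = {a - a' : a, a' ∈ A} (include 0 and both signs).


A - A = {a - a' : a, a' ∈ A}.
Compute a - a' for each ordered pair (a, a'):
a = -3: -3--3=0, -3--2=-1, -3-1=-4, -3-2=-5
a = -2: -2--3=1, -2--2=0, -2-1=-3, -2-2=-4
a = 1: 1--3=4, 1--2=3, 1-1=0, 1-2=-1
a = 2: 2--3=5, 2--2=4, 2-1=1, 2-2=0
Collecting distinct values (and noting 0 appears from a-a):
A - A = {-5, -4, -3, -1, 0, 1, 3, 4, 5}
|A - A| = 9

A - A = {-5, -4, -3, -1, 0, 1, 3, 4, 5}


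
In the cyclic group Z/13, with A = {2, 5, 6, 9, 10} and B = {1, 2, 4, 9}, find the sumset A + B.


Work in Z/13Z: reduce every sum a + b modulo 13.
Enumerate all 20 pairs:
a = 2: 2+1=3, 2+2=4, 2+4=6, 2+9=11
a = 5: 5+1=6, 5+2=7, 5+4=9, 5+9=1
a = 6: 6+1=7, 6+2=8, 6+4=10, 6+9=2
a = 9: 9+1=10, 9+2=11, 9+4=0, 9+9=5
a = 10: 10+1=11, 10+2=12, 10+4=1, 10+9=6
Distinct residues collected: {0, 1, 2, 3, 4, 5, 6, 7, 8, 9, 10, 11, 12}
|A + B| = 13 (out of 13 total residues).

A + B = {0, 1, 2, 3, 4, 5, 6, 7, 8, 9, 10, 11, 12}


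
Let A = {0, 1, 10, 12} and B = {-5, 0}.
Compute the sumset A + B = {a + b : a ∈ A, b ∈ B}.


A + B = {a + b : a ∈ A, b ∈ B}.
Enumerate all |A|·|B| = 4·2 = 8 pairs (a, b) and collect distinct sums.
a = 0: 0+-5=-5, 0+0=0
a = 1: 1+-5=-4, 1+0=1
a = 10: 10+-5=5, 10+0=10
a = 12: 12+-5=7, 12+0=12
Collecting distinct sums: A + B = {-5, -4, 0, 1, 5, 7, 10, 12}
|A + B| = 8

A + B = {-5, -4, 0, 1, 5, 7, 10, 12}


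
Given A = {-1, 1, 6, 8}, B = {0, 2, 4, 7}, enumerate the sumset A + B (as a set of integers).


A + B = {a + b : a ∈ A, b ∈ B}.
Enumerate all |A|·|B| = 4·4 = 16 pairs (a, b) and collect distinct sums.
a = -1: -1+0=-1, -1+2=1, -1+4=3, -1+7=6
a = 1: 1+0=1, 1+2=3, 1+4=5, 1+7=8
a = 6: 6+0=6, 6+2=8, 6+4=10, 6+7=13
a = 8: 8+0=8, 8+2=10, 8+4=12, 8+7=15
Collecting distinct sums: A + B = {-1, 1, 3, 5, 6, 8, 10, 12, 13, 15}
|A + B| = 10

A + B = {-1, 1, 3, 5, 6, 8, 10, 12, 13, 15}


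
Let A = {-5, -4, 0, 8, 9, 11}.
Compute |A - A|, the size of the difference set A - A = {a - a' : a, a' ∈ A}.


A - A = {a - a' : a, a' ∈ A}; |A| = 6.
Bounds: 2|A|-1 ≤ |A - A| ≤ |A|² - |A| + 1, i.e. 11 ≤ |A - A| ≤ 31.
Note: 0 ∈ A - A always (from a - a). The set is symmetric: if d ∈ A - A then -d ∈ A - A.
Enumerate nonzero differences d = a - a' with a > a' (then include -d):
Positive differences: {1, 2, 3, 4, 5, 8, 9, 11, 12, 13, 14, 15, 16}
Full difference set: {0} ∪ (positive diffs) ∪ (negative diffs).
|A - A| = 1 + 2·13 = 27 (matches direct enumeration: 27).

|A - A| = 27


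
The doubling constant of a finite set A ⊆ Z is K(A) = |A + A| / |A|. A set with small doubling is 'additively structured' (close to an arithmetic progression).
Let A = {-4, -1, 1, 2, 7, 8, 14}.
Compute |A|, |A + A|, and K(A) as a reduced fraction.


|A| = 7.
Compute A + A by enumerating all 49 pairs.
A + A = {-8, -5, -3, -2, 0, 1, 2, 3, 4, 6, 7, 8, 9, 10, 13, 14, 15, 16, 21, 22, 28}, so |A + A| = 21.
K = |A + A| / |A| = 21/7 = 3/1 ≈ 3.0000.
Reference: AP of size 7 gives K = 13/7 ≈ 1.8571; a fully generic set of size 7 gives K ≈ 4.0000.

|A| = 7, |A + A| = 21, K = 21/7 = 3/1.


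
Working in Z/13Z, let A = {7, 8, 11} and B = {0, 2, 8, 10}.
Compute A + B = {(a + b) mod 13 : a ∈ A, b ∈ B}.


Work in Z/13Z: reduce every sum a + b modulo 13.
Enumerate all 12 pairs:
a = 7: 7+0=7, 7+2=9, 7+8=2, 7+10=4
a = 8: 8+0=8, 8+2=10, 8+8=3, 8+10=5
a = 11: 11+0=11, 11+2=0, 11+8=6, 11+10=8
Distinct residues collected: {0, 2, 3, 4, 5, 6, 7, 8, 9, 10, 11}
|A + B| = 11 (out of 13 total residues).

A + B = {0, 2, 3, 4, 5, 6, 7, 8, 9, 10, 11}


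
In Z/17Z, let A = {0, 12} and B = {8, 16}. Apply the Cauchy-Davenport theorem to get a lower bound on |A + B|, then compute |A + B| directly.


Cauchy-Davenport: |A + B| ≥ min(p, |A| + |B| - 1) for A, B nonempty in Z/pZ.
|A| = 2, |B| = 2, p = 17.
CD lower bound = min(17, 2 + 2 - 1) = min(17, 3) = 3.
Compute A + B mod 17 directly:
a = 0: 0+8=8, 0+16=16
a = 12: 12+8=3, 12+16=11
A + B = {3, 8, 11, 16}, so |A + B| = 4.
Verify: 4 ≥ 3? Yes ✓.

CD lower bound = 3, actual |A + B| = 4.


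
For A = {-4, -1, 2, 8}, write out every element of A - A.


A - A = {a - a' : a, a' ∈ A}.
Compute a - a' for each ordered pair (a, a'):
a = -4: -4--4=0, -4--1=-3, -4-2=-6, -4-8=-12
a = -1: -1--4=3, -1--1=0, -1-2=-3, -1-8=-9
a = 2: 2--4=6, 2--1=3, 2-2=0, 2-8=-6
a = 8: 8--4=12, 8--1=9, 8-2=6, 8-8=0
Collecting distinct values (and noting 0 appears from a-a):
A - A = {-12, -9, -6, -3, 0, 3, 6, 9, 12}
|A - A| = 9

A - A = {-12, -9, -6, -3, 0, 3, 6, 9, 12}


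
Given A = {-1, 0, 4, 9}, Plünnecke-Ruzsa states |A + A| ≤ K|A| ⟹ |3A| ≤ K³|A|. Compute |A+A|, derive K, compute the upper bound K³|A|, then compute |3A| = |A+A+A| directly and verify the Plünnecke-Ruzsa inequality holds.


|A| = 4.
Step 1: Compute A + A by enumerating all 16 pairs.
A + A = {-2, -1, 0, 3, 4, 8, 9, 13, 18}, so |A + A| = 9.
Step 2: Doubling constant K = |A + A|/|A| = 9/4 = 9/4 ≈ 2.2500.
Step 3: Plünnecke-Ruzsa gives |3A| ≤ K³·|A| = (2.2500)³ · 4 ≈ 45.5625.
Step 4: Compute 3A = A + A + A directly by enumerating all triples (a,b,c) ∈ A³; |3A| = 16.
Step 5: Check 16 ≤ 45.5625? Yes ✓.

K = 9/4, Plünnecke-Ruzsa bound K³|A| ≈ 45.5625, |3A| = 16, inequality holds.


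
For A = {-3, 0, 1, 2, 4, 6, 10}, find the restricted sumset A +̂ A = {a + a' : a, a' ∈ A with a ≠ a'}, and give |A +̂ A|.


Restricted sumset: A +̂ A = {a + a' : a ∈ A, a' ∈ A, a ≠ a'}.
Equivalently, take A + A and drop any sum 2a that is achievable ONLY as a + a for a ∈ A (i.e. sums representable only with equal summands).
Enumerate pairs (a, a') with a < a' (symmetric, so each unordered pair gives one sum; this covers all a ≠ a'):
  -3 + 0 = -3
  -3 + 1 = -2
  -3 + 2 = -1
  -3 + 4 = 1
  -3 + 6 = 3
  -3 + 10 = 7
  0 + 1 = 1
  0 + 2 = 2
  0 + 4 = 4
  0 + 6 = 6
  0 + 10 = 10
  1 + 2 = 3
  1 + 4 = 5
  1 + 6 = 7
  1 + 10 = 11
  2 + 4 = 6
  2 + 6 = 8
  2 + 10 = 12
  4 + 6 = 10
  4 + 10 = 14
  6 + 10 = 16
Collected distinct sums: {-3, -2, -1, 1, 2, 3, 4, 5, 6, 7, 8, 10, 11, 12, 14, 16}
|A +̂ A| = 16
(Reference bound: |A +̂ A| ≥ 2|A| - 3 for |A| ≥ 2, with |A| = 7 giving ≥ 11.)

|A +̂ A| = 16


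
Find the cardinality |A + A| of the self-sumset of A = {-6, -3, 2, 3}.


A + A = {a + a' : a, a' ∈ A}; |A| = 4.
General bounds: 2|A| - 1 ≤ |A + A| ≤ |A|(|A|+1)/2, i.e. 7 ≤ |A + A| ≤ 10.
Lower bound 2|A|-1 is attained iff A is an arithmetic progression.
Enumerate sums a + a' for a ≤ a' (symmetric, so this suffices):
a = -6: -6+-6=-12, -6+-3=-9, -6+2=-4, -6+3=-3
a = -3: -3+-3=-6, -3+2=-1, -3+3=0
a = 2: 2+2=4, 2+3=5
a = 3: 3+3=6
Distinct sums: {-12, -9, -6, -4, -3, -1, 0, 4, 5, 6}
|A + A| = 10

|A + A| = 10


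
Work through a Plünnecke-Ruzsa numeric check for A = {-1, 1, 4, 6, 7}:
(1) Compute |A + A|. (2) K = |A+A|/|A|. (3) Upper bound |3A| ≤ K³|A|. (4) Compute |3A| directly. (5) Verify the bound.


|A| = 5.
Step 1: Compute A + A by enumerating all 25 pairs.
A + A = {-2, 0, 2, 3, 5, 6, 7, 8, 10, 11, 12, 13, 14}, so |A + A| = 13.
Step 2: Doubling constant K = |A + A|/|A| = 13/5 = 13/5 ≈ 2.6000.
Step 3: Plünnecke-Ruzsa gives |3A| ≤ K³·|A| = (2.6000)³ · 5 ≈ 87.8800.
Step 4: Compute 3A = A + A + A directly by enumerating all triples (a,b,c) ∈ A³; |3A| = 23.
Step 5: Check 23 ≤ 87.8800? Yes ✓.

K = 13/5, Plünnecke-Ruzsa bound K³|A| ≈ 87.8800, |3A| = 23, inequality holds.


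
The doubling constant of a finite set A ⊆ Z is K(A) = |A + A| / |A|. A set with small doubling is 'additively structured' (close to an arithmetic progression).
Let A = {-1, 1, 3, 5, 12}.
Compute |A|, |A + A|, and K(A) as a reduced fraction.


|A| = 5.
Compute A + A by enumerating all 25 pairs.
A + A = {-2, 0, 2, 4, 6, 8, 10, 11, 13, 15, 17, 24}, so |A + A| = 12.
K = |A + A| / |A| = 12/5 (already in lowest terms) ≈ 2.4000.
Reference: AP of size 5 gives K = 9/5 ≈ 1.8000; a fully generic set of size 5 gives K ≈ 3.0000.

|A| = 5, |A + A| = 12, K = 12/5.


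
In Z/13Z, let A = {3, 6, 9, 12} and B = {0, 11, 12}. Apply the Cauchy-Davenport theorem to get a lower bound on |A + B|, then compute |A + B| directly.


Cauchy-Davenport: |A + B| ≥ min(p, |A| + |B| - 1) for A, B nonempty in Z/pZ.
|A| = 4, |B| = 3, p = 13.
CD lower bound = min(13, 4 + 3 - 1) = min(13, 6) = 6.
Compute A + B mod 13 directly:
a = 3: 3+0=3, 3+11=1, 3+12=2
a = 6: 6+0=6, 6+11=4, 6+12=5
a = 9: 9+0=9, 9+11=7, 9+12=8
a = 12: 12+0=12, 12+11=10, 12+12=11
A + B = {1, 2, 3, 4, 5, 6, 7, 8, 9, 10, 11, 12}, so |A + B| = 12.
Verify: 12 ≥ 6? Yes ✓.

CD lower bound = 6, actual |A + B| = 12.


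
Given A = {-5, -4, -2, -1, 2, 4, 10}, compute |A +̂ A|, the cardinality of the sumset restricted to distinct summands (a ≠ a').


Restricted sumset: A +̂ A = {a + a' : a ∈ A, a' ∈ A, a ≠ a'}.
Equivalently, take A + A and drop any sum 2a that is achievable ONLY as a + a for a ∈ A (i.e. sums representable only with equal summands).
Enumerate pairs (a, a') with a < a' (symmetric, so each unordered pair gives one sum; this covers all a ≠ a'):
  -5 + -4 = -9
  -5 + -2 = -7
  -5 + -1 = -6
  -5 + 2 = -3
  -5 + 4 = -1
  -5 + 10 = 5
  -4 + -2 = -6
  -4 + -1 = -5
  -4 + 2 = -2
  -4 + 4 = 0
  -4 + 10 = 6
  -2 + -1 = -3
  -2 + 2 = 0
  -2 + 4 = 2
  -2 + 10 = 8
  -1 + 2 = 1
  -1 + 4 = 3
  -1 + 10 = 9
  2 + 4 = 6
  2 + 10 = 12
  4 + 10 = 14
Collected distinct sums: {-9, -7, -6, -5, -3, -2, -1, 0, 1, 2, 3, 5, 6, 8, 9, 12, 14}
|A +̂ A| = 17
(Reference bound: |A +̂ A| ≥ 2|A| - 3 for |A| ≥ 2, with |A| = 7 giving ≥ 11.)

|A +̂ A| = 17


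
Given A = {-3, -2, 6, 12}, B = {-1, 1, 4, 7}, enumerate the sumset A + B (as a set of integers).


A + B = {a + b : a ∈ A, b ∈ B}.
Enumerate all |A|·|B| = 4·4 = 16 pairs (a, b) and collect distinct sums.
a = -3: -3+-1=-4, -3+1=-2, -3+4=1, -3+7=4
a = -2: -2+-1=-3, -2+1=-1, -2+4=2, -2+7=5
a = 6: 6+-1=5, 6+1=7, 6+4=10, 6+7=13
a = 12: 12+-1=11, 12+1=13, 12+4=16, 12+7=19
Collecting distinct sums: A + B = {-4, -3, -2, -1, 1, 2, 4, 5, 7, 10, 11, 13, 16, 19}
|A + B| = 14

A + B = {-4, -3, -2, -1, 1, 2, 4, 5, 7, 10, 11, 13, 16, 19}


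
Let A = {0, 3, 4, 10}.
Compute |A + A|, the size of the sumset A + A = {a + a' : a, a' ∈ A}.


A + A = {a + a' : a, a' ∈ A}; |A| = 4.
General bounds: 2|A| - 1 ≤ |A + A| ≤ |A|(|A|+1)/2, i.e. 7 ≤ |A + A| ≤ 10.
Lower bound 2|A|-1 is attained iff A is an arithmetic progression.
Enumerate sums a + a' for a ≤ a' (symmetric, so this suffices):
a = 0: 0+0=0, 0+3=3, 0+4=4, 0+10=10
a = 3: 3+3=6, 3+4=7, 3+10=13
a = 4: 4+4=8, 4+10=14
a = 10: 10+10=20
Distinct sums: {0, 3, 4, 6, 7, 8, 10, 13, 14, 20}
|A + A| = 10

|A + A| = 10


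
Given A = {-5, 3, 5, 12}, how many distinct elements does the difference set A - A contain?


A - A = {a - a' : a, a' ∈ A}; |A| = 4.
Bounds: 2|A|-1 ≤ |A - A| ≤ |A|² - |A| + 1, i.e. 7 ≤ |A - A| ≤ 13.
Note: 0 ∈ A - A always (from a - a). The set is symmetric: if d ∈ A - A then -d ∈ A - A.
Enumerate nonzero differences d = a - a' with a > a' (then include -d):
Positive differences: {2, 7, 8, 9, 10, 17}
Full difference set: {0} ∪ (positive diffs) ∪ (negative diffs).
|A - A| = 1 + 2·6 = 13 (matches direct enumeration: 13).

|A - A| = 13


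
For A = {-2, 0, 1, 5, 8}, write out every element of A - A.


A - A = {a - a' : a, a' ∈ A}.
Compute a - a' for each ordered pair (a, a'):
a = -2: -2--2=0, -2-0=-2, -2-1=-3, -2-5=-7, -2-8=-10
a = 0: 0--2=2, 0-0=0, 0-1=-1, 0-5=-5, 0-8=-8
a = 1: 1--2=3, 1-0=1, 1-1=0, 1-5=-4, 1-8=-7
a = 5: 5--2=7, 5-0=5, 5-1=4, 5-5=0, 5-8=-3
a = 8: 8--2=10, 8-0=8, 8-1=7, 8-5=3, 8-8=0
Collecting distinct values (and noting 0 appears from a-a):
A - A = {-10, -8, -7, -5, -4, -3, -2, -1, 0, 1, 2, 3, 4, 5, 7, 8, 10}
|A - A| = 17

A - A = {-10, -8, -7, -5, -4, -3, -2, -1, 0, 1, 2, 3, 4, 5, 7, 8, 10}


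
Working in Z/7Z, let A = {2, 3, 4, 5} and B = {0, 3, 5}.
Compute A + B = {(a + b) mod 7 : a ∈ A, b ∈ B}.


Work in Z/7Z: reduce every sum a + b modulo 7.
Enumerate all 12 pairs:
a = 2: 2+0=2, 2+3=5, 2+5=0
a = 3: 3+0=3, 3+3=6, 3+5=1
a = 4: 4+0=4, 4+3=0, 4+5=2
a = 5: 5+0=5, 5+3=1, 5+5=3
Distinct residues collected: {0, 1, 2, 3, 4, 5, 6}
|A + B| = 7 (out of 7 total residues).

A + B = {0, 1, 2, 3, 4, 5, 6}


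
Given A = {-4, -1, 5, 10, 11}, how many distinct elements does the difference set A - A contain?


A - A = {a - a' : a, a' ∈ A}; |A| = 5.
Bounds: 2|A|-1 ≤ |A - A| ≤ |A|² - |A| + 1, i.e. 9 ≤ |A - A| ≤ 21.
Note: 0 ∈ A - A always (from a - a). The set is symmetric: if d ∈ A - A then -d ∈ A - A.
Enumerate nonzero differences d = a - a' with a > a' (then include -d):
Positive differences: {1, 3, 5, 6, 9, 11, 12, 14, 15}
Full difference set: {0} ∪ (positive diffs) ∪ (negative diffs).
|A - A| = 1 + 2·9 = 19 (matches direct enumeration: 19).

|A - A| = 19


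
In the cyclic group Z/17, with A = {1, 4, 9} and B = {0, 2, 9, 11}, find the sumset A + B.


Work in Z/17Z: reduce every sum a + b modulo 17.
Enumerate all 12 pairs:
a = 1: 1+0=1, 1+2=3, 1+9=10, 1+11=12
a = 4: 4+0=4, 4+2=6, 4+9=13, 4+11=15
a = 9: 9+0=9, 9+2=11, 9+9=1, 9+11=3
Distinct residues collected: {1, 3, 4, 6, 9, 10, 11, 12, 13, 15}
|A + B| = 10 (out of 17 total residues).

A + B = {1, 3, 4, 6, 9, 10, 11, 12, 13, 15}


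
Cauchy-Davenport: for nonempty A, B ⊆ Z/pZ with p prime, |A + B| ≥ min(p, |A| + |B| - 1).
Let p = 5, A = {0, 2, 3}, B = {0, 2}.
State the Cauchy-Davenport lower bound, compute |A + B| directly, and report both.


Cauchy-Davenport: |A + B| ≥ min(p, |A| + |B| - 1) for A, B nonempty in Z/pZ.
|A| = 3, |B| = 2, p = 5.
CD lower bound = min(5, 3 + 2 - 1) = min(5, 4) = 4.
Compute A + B mod 5 directly:
a = 0: 0+0=0, 0+2=2
a = 2: 2+0=2, 2+2=4
a = 3: 3+0=3, 3+2=0
A + B = {0, 2, 3, 4}, so |A + B| = 4.
Verify: 4 ≥ 4? Yes ✓.

CD lower bound = 4, actual |A + B| = 4.


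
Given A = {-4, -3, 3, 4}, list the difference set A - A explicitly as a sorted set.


A - A = {a - a' : a, a' ∈ A}.
Compute a - a' for each ordered pair (a, a'):
a = -4: -4--4=0, -4--3=-1, -4-3=-7, -4-4=-8
a = -3: -3--4=1, -3--3=0, -3-3=-6, -3-4=-7
a = 3: 3--4=7, 3--3=6, 3-3=0, 3-4=-1
a = 4: 4--4=8, 4--3=7, 4-3=1, 4-4=0
Collecting distinct values (and noting 0 appears from a-a):
A - A = {-8, -7, -6, -1, 0, 1, 6, 7, 8}
|A - A| = 9

A - A = {-8, -7, -6, -1, 0, 1, 6, 7, 8}


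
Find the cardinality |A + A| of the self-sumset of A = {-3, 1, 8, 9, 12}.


A + A = {a + a' : a, a' ∈ A}; |A| = 5.
General bounds: 2|A| - 1 ≤ |A + A| ≤ |A|(|A|+1)/2, i.e. 9 ≤ |A + A| ≤ 15.
Lower bound 2|A|-1 is attained iff A is an arithmetic progression.
Enumerate sums a + a' for a ≤ a' (symmetric, so this suffices):
a = -3: -3+-3=-6, -3+1=-2, -3+8=5, -3+9=6, -3+12=9
a = 1: 1+1=2, 1+8=9, 1+9=10, 1+12=13
a = 8: 8+8=16, 8+9=17, 8+12=20
a = 9: 9+9=18, 9+12=21
a = 12: 12+12=24
Distinct sums: {-6, -2, 2, 5, 6, 9, 10, 13, 16, 17, 18, 20, 21, 24}
|A + A| = 14

|A + A| = 14
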